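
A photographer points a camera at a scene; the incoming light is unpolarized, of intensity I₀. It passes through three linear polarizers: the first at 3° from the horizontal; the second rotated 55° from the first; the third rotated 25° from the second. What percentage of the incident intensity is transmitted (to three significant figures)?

≈ 13.5%

Unpolarized light through the first polarizer → I₁ = ½ I₀, now polarized at 3°.
I₂ = I₁ cos²(55°) = 0.5 · 0.329 I₀ = 0.1645 I₀.
I₃ = I₂ cos²(25°) = 0.1645 · 0.8214 I₀ = 0.1351 I₀.
That is 13.51% of the incident intensity.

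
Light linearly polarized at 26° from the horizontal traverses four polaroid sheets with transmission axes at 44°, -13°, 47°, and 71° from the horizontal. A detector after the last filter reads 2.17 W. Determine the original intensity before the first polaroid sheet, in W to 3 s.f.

By Malus's law, I₁ = I₀ cos²(44° − 26°) = I₀ cos²(18°) = 0.9045 I₀.
I₂ = I₁ cos²(-13° − 44°) = 0.9045 I₀ · cos²(57°) = 0.2683 I₀.
I₃ = I₂ cos²(47° + 13°) = 0.2683 I₀ · cos²(60°) = 0.06708 I₀.
I₄ = I₃ cos²(71° − 47°) = 0.06708 I₀ · cos²(24°) = 0.05598 I₀.
So 2.17 W = 0.05598 I₀, giving I₀ = 2.17/0.05598 = 38.76 W.

I₀ ≈ 38.8 W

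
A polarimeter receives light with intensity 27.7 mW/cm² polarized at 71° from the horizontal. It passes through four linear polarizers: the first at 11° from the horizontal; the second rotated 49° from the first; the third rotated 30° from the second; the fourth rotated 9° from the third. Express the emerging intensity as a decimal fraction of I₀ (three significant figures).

I₁ = 27.7 mW/cm² · cos²(60°) = 6.925 mW/cm².
I₂ = I₁ · cos²(49°) = 6.925 · 0.4304 = 2.981 mW/cm².
I₃ = I₂ · cos²(30°) = 2.981 · 0.75 = 2.235 mW/cm².
I₄ = I₃ · cos²(9°) = 2.235 · 0.9755 = 2.181 mW/cm².
Transmitted fraction = 0.07873.

I/I₀ ≈ 0.0787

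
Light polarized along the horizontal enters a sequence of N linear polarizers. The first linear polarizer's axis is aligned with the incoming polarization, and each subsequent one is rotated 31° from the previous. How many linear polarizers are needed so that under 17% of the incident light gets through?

N = 7

First polarizer is aligned with the polarization: full transmission.
Each further stage multiplies by cos²(31°) = 0.7347.
After N polarizers: T = 0.7347^(N−1). Require T < 0.17 ⇒ N−1 > ln(0.17)/ln(0.7347) = 5.75, so N−1 ≥ 6 and N = 7.
Check: N=7 gives T = 0.1573 < 0.17; N=6 gives T = 0.2141.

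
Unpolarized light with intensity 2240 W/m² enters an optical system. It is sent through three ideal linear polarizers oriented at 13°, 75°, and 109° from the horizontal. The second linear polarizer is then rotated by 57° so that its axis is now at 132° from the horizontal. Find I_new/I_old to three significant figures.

I_new/I_old ≈ 1.31

Before rotation:
Unpolarized light through the first polarizer → I₁ = ½ I₀, now polarized at 13°.
I₂ = I₁ cos²(75° − 13°) = 0.5 I₀ · cos²(62°) = 0.1102 I₀.
I₃ = I₂ cos²(109° − 75°) = 0.1102 I₀ · cos²(34°) = 0.07574 I₀.
After rotation:
Unpolarized light through the first polarizer → I₁ = ½ I₀, now polarized at 13°.
Angle between axes 1 and 2: 61°. I₂ = 0.5 I₀ · cos²(61°) = 0.1175 I₀.
I₃ = I₂ cos²(109° − 132°) = 0.1175 I₀ · cos²(23°) = 0.09958 I₀.
Ratio = 0.09958 / 0.07574 = 1.315.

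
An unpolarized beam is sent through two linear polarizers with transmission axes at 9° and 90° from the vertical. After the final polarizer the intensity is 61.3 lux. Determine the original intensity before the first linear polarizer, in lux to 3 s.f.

I₀ ≈ 5010 lux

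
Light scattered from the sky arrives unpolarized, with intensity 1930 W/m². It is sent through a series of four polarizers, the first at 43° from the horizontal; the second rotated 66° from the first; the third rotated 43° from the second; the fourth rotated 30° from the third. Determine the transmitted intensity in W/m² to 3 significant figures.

I ≈ 64.0 W/m²

Unpolarized light through the first polarizer → I₁ = 1930 W/m²/2 = 965 W/m², polarized at 43°.
I₂ = I₁ · cos²(66°) = 965 · 0.1654 = 159.6 W/m².
I₃ = I₂ · cos²(43°) = 159.6 · 0.5349 = 85.39 W/m².
I₄ = I₃ · cos²(30°) = 85.39 · 0.75 = 64.04 W/m².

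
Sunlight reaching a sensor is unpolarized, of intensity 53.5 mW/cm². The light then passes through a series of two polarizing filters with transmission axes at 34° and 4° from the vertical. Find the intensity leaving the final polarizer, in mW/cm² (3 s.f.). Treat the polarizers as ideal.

I ≈ 20.1 mW/cm²

Unpolarized light through the first polarizer → I₁ = 53.5 mW/cm²/2 = 26.75 mW/cm², polarized at 34°.
I₂ = I₁ · cos²(30°) = 26.75 · 0.75 = 20.06 mW/cm².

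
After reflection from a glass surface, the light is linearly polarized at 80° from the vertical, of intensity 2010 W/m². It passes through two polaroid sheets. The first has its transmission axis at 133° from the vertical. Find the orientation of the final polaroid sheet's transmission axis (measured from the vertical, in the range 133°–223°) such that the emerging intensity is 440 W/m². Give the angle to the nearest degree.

I₁ = I₀ cos²(133° − 80°) = I₀ cos²(53°) = 0.3622 I₀.
Target fraction: 440 / 2010 W/m² = 0.2189 of I₀.
Need I₂/I₀ = 0.2189, so cos²(θ − 133°) = 0.2189 / 0.3622 = 0.6044.
θ − 133° = arccos(√0.6044) = 39.0°, giving θ ≈ 133 + 39.0 = 172.0°.

θ ≈ 172°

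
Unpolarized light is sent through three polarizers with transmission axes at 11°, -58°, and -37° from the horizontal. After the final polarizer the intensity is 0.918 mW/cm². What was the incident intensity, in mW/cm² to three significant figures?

I₀ ≈ 16.4 mW/cm²

Unpolarized light through the first polarizer → I₁ = ½ I₀, now polarized at 11°.
I₂ = I₁ cos²(-58° − 11°) = 0.5 I₀ · cos²(69°) = 0.06421 I₀.
I₃ = I₂ cos²(-37° + 58°) = 0.06421 I₀ · cos²(21°) = 0.05597 I₀.
So 0.918 mW/cm² = 0.05597 I₀, giving I₀ = 0.918/0.05597 = 16.4 mW/cm².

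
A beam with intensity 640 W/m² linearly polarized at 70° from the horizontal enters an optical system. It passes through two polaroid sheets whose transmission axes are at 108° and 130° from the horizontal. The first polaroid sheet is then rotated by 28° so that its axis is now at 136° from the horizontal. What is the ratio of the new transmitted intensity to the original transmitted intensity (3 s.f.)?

I_new/I_old ≈ 0.307

Before rotation:
By Malus's law, I₁ = I₀ cos²(108° − 70°) = I₀ cos²(38°) = 0.621 I₀.
I₂ = I₁ cos²(130° − 108°) = 0.621 I₀ · cos²(22°) = 0.5338 I₀.
After rotation:
I₁ = I₀ cos²(136° − 70°) = I₀ cos²(66°) = 0.1654 I₀.
I₂ = I₁ cos²(130° − 136°) = 0.1654 I₀ · cos²(6°) = 0.1636 I₀.
Ratio = 0.1636 / 0.5338 = 0.3065.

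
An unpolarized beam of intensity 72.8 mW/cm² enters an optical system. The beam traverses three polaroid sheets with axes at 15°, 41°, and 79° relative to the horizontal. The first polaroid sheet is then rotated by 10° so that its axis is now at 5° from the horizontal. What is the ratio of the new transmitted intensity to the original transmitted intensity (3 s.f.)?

I_new/I_old ≈ 0.810

Before rotation:
Unpolarized light through the first polarizer → I₁ = ½ I₀, now polarized at 15°.
I₂ = I₁ cos²(41° − 15°) = 0.5 I₀ · cos²(26°) = 0.4039 I₀.
I₃ = I₂ cos²(79° − 41°) = 0.4039 I₀ · cos²(38°) = 0.2508 I₀.
After rotation:
Unpolarized light through the first polarizer → I₁ = ½ I₀, now polarized at 5°.
I₂ = I₁ cos²(41° − 5°) = 0.5 I₀ · cos²(36°) = 0.3273 I₀.
I₃ = I₂ cos²(79° − 41°) = 0.3273 I₀ · cos²(38°) = 0.2032 I₀.
Ratio = 0.2032 / 0.2508 = 0.8102.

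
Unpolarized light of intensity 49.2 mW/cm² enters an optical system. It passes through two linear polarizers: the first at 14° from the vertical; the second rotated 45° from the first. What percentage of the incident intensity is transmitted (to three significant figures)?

≈ 25.0%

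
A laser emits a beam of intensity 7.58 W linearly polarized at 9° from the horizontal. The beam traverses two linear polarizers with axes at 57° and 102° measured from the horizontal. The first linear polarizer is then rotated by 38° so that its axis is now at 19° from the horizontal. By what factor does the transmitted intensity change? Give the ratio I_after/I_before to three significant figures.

Before rotation:
By Malus's law, I₁ = I₀ cos²(57° − 9°) = I₀ cos²(48°) = 0.4477 I₀.
I₂ = I₁ cos²(102° − 57°) = 0.4477 I₀ · cos²(45°) = 0.2239 I₀.
After rotation:
I₁ = I₀ cos²(19° − 9°) = I₀ cos²(10°) = 0.9698 I₀.
I₂ = I₁ cos²(102° − 19°) = 0.9698 I₀ · cos²(83°) = 0.0144 I₀.
Ratio = 0.0144 / 0.2239 = 0.06434.

I_new/I_old ≈ 0.0643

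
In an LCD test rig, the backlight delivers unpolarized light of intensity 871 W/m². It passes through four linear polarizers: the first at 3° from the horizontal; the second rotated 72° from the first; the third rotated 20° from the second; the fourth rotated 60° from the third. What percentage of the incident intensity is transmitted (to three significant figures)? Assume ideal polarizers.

Unpolarized light through the first polarizer → I₁ = 871 W/m²/2 = 435.5 W/m², polarized at 3°.
I₂ = I₁ · cos²(72°) = 435.5 · 0.09549 = 41.59 W/m².
I₃ = I₂ · cos²(20°) = 41.59 · 0.883 = 36.72 W/m².
I₄ = I₃ · cos²(60°) = 36.72 · 0.25 = 9.18 W/m².
That is 1.054% of the incident intensity.

≈ 1.05%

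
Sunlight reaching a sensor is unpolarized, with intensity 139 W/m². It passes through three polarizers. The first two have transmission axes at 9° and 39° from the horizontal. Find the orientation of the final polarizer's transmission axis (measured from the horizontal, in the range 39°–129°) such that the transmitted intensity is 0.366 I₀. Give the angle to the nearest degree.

θ ≈ 48°

Unpolarized light through the first polarizer → I₁ = ½ I₀, now polarized at 9°.
I₂ = I₁ cos²(39° − 9°) = 0.5 I₀ · cos²(30°) = 0.375 I₀.
Need I₃/I₀ = 0.366, so cos²(θ − 39°) = 0.366 / 0.375 = 0.976.
θ − 39° = arccos(√0.976) = 8.9°, giving θ ≈ 39 + 8.9 = 47.9°.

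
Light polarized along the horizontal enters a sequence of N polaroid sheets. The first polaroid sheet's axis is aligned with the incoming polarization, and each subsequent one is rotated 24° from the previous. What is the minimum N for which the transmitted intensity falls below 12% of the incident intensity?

First polarizer is aligned with the polarization: full transmission.
Each further stage multiplies by cos²(24°) = 0.8346.
After N polarizers: T = 0.8346^(N−1). Require T < 0.12 ⇒ N−1 > ln(0.12)/ln(0.8346) = 11.72, so N−1 ≥ 12 and N = 13.
Check: N=13 gives T = 0.1142 < 0.12; N=12 gives T = 0.1368.

N = 13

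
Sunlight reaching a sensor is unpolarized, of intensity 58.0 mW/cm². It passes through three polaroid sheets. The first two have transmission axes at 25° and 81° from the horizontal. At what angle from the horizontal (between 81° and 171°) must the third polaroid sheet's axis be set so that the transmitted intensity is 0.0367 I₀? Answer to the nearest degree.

Unpolarized light through the first polarizer → I₁ = ½ I₀, now polarized at 25°.
I₂ = I₁ cos²(81° − 25°) = 0.5 I₀ · cos²(56°) = 0.1563 I₀.
Need I₃/I₀ = 0.0367, so cos²(θ − 81°) = 0.0367 / 0.1563 = 0.2347.
θ − 81° = arccos(√0.2347) = 61.0°, giving θ ≈ 81 + 61.0 = 142.0°.

θ ≈ 142°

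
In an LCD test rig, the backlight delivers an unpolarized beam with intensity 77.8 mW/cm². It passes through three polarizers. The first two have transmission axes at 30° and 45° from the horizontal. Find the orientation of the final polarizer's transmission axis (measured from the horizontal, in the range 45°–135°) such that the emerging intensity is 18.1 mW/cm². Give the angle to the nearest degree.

θ ≈ 90°

Unpolarized light through the first polarizer → I₁ = ½ I₀, now polarized at 30°.
I₂ = I₁ cos²(45° − 30°) = 0.5 I₀ · cos²(15°) = 0.4665 I₀.
Target fraction: 18.1 / 77.8 mW/cm² = 0.2326 of I₀.
Need I₃/I₀ = 0.2326, so cos²(θ − 45°) = 0.2326 / 0.4665 = 0.4987.
θ − 45° = arccos(√0.4987) = 45.1°, giving θ ≈ 45 + 45.1 = 90.1°.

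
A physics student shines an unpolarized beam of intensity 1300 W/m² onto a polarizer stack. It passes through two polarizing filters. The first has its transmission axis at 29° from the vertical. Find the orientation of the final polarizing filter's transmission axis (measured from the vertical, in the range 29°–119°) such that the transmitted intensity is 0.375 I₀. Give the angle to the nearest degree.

θ ≈ 59°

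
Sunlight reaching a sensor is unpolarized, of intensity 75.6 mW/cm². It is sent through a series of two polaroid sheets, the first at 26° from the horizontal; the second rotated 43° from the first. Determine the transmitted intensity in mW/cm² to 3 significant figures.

I ≈ 20.2 mW/cm²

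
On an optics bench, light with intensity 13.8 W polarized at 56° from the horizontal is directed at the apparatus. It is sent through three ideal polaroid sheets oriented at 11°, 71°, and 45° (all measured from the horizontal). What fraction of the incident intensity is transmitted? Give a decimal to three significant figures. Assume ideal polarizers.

I/I₀ ≈ 0.101

I₁ = 13.8 W · cos²(45°) = 6.9 W.
I₂ = I₁ · cos²(60°) = 6.9 · 0.25 = 1.725 W.
I₃ = I₂ · cos²(26°) = 1.725 · 0.8078 = 1.394 W.
Transmitted fraction = 0.101.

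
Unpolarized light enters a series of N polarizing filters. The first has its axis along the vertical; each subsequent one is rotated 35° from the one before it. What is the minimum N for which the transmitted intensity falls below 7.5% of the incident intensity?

First polarizer halves the unpolarized light: factor 1/2.
Each further stage multiplies by cos²(35°) = 0.671.
After N polarizers: T = 0.5·0.671^(N−1). Require T < 0.075 ⇒ N−1 > ln(0.075/0.5)/ln(0.671) = 4.76, so N−1 ≥ 5 and N = 6.
Check: N=6 gives T = 0.06802 < 0.075; N=5 gives T = 0.1014.

N = 6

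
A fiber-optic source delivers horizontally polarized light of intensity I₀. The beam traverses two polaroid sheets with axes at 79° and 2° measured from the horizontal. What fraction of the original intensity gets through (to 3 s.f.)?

≈ 0.00184 I₀

I₁ = I₀ cos²(79° − 0°) = I₀ cos²(79°) = 0.03641 I₀.
I₂ = I₁ cos²(2° − 79°) = 0.03641 I₀ · cos²(77°) = 0.001842 I₀.
Transmitted fraction = 0.001842.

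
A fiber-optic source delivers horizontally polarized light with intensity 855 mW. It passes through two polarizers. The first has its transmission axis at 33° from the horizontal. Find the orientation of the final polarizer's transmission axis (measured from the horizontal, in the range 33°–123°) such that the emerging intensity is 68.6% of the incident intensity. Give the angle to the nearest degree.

I₁ = I₀ cos²(33° − 0°) = I₀ cos²(33°) = 0.7034 I₀.
Need I₂/I₀ = 0.686, so cos²(θ − 33°) = 0.686 / 0.7034 = 0.9753.
θ − 33° = arccos(√0.9753) = 9.0°, giving θ ≈ 33 + 9.0 = 42.0°.

θ ≈ 42°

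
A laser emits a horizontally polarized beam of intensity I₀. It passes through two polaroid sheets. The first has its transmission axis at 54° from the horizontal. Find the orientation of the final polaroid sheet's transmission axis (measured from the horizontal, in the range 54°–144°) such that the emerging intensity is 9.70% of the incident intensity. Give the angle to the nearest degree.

θ ≈ 112°

I₁ = I₀ cos²(54° − 0°) = I₀ cos²(54°) = 0.3455 I₀.
Need I₂/I₀ = 0.097, so cos²(θ − 54°) = 0.097 / 0.3455 = 0.2808.
θ − 54° = arccos(√0.2808) = 58.0°, giving θ ≈ 54 + 58.0 = 112.0°.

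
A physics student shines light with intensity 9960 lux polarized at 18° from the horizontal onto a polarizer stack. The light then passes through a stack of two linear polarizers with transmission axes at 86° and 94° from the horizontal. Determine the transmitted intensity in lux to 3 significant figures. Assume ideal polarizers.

I ≈ 1370 lux

I₁ = 9960 lux · cos²(68°) = 1398 lux.
I₂ = I₁ · cos²(8°) = 1398 · 0.9806 = 1371 lux.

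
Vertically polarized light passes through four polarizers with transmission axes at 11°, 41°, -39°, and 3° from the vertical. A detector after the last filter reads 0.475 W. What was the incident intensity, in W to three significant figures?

I₁ = I₀ cos²(11° − 0°) = I₀ cos²(11°) = 0.9636 I₀.
I₂ = I₁ cos²(41° − 11°) = 0.9636 I₀ · cos²(30°) = 0.7227 I₀.
I₃ = I₂ cos²(-39° − 41°) = 0.7227 I₀ · cos²(80°) = 0.02179 I₀.
I₄ = I₃ cos²(3° + 39°) = 0.02179 I₀ · cos²(42°) = 0.01203 I₀.
So 0.475 W = 0.01203 I₀, giving I₀ = 0.475/0.01203 = 39.47 W.

I₀ ≈ 39.5 W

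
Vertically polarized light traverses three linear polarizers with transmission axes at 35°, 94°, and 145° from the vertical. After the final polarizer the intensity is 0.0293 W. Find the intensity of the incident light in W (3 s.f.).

I₀ ≈ 0.416 W

I₁ = I₀ cos²(35° − 0°) = I₀ cos²(35°) = 0.671 I₀.
I₂ = I₁ cos²(94° − 35°) = 0.671 I₀ · cos²(59°) = 0.178 I₀.
I₃ = I₂ cos²(145° − 94°) = 0.178 I₀ · cos²(51°) = 0.07049 I₀.
So 0.0293 W = 0.07049 I₀, giving I₀ = 0.0293/0.07049 = 0.4156 W.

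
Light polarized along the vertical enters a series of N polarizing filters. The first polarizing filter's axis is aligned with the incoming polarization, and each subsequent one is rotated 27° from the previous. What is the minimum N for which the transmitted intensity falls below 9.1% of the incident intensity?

N = 12

First polarizer is aligned with the polarization: full transmission.
Each further stage multiplies by cos²(27°) = 0.7939.
After N polarizers: T = 0.7939^(N−1). Require T < 0.091 ⇒ N−1 > ln(0.091)/ln(0.7939) = 10.38, so N−1 ≥ 11 and N = 12.
Check: N=12 gives T = 0.07895 < 0.091; N=11 gives T = 0.09945.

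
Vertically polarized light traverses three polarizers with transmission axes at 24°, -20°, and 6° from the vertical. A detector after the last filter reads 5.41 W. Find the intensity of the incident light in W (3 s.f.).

I₀ ≈ 15.5 W

By Malus's law, I₁ = I₀ cos²(24° − 0°) = I₀ cos²(24°) = 0.8346 I₀.
I₂ = I₁ cos²(-20° − 24°) = 0.8346 I₀ · cos²(44°) = 0.4318 I₀.
I₃ = I₂ cos²(6° + 20°) = 0.4318 I₀ · cos²(26°) = 0.3489 I₀.
So 5.41 W = 0.3489 I₀, giving I₀ = 5.41/0.3489 = 15.51 W.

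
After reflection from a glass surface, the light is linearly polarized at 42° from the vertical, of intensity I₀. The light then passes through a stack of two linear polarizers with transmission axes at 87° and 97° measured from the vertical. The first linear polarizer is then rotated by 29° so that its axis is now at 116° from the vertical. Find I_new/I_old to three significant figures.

Before rotation:
I₁ = I₀ cos²(87° − 42°) = I₀ cos²(45°) = 0.5 I₀.
I₂ = I₁ cos²(97° − 87°) = 0.5 I₀ · cos²(10°) = 0.4849 I₀.
After rotation:
I₁ = I₀ cos²(116° − 42°) = I₀ cos²(74°) = 0.07598 I₀.
I₂ = I₁ cos²(97° − 116°) = 0.07598 I₀ · cos²(19°) = 0.06792 I₀.
Ratio = 0.06792 / 0.4849 = 0.1401.

I_new/I_old ≈ 0.140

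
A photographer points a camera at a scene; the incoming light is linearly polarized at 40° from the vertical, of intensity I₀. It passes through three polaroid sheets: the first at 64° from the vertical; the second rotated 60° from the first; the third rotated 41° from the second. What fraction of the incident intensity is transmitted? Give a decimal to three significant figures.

I₁ = I₀ cos²(64° − 40°) = I₀ cos²(24°) = 0.8346 I₀.
I₂ = I₁ cos²(60°) = 0.8346 · 0.25 I₀ = 0.2086 I₀.
I₃ = I₂ cos²(41°) = 0.2086 · 0.5696 I₀ = 0.1188 I₀.
Transmitted fraction = 0.1188.

≈ 0.119 I₀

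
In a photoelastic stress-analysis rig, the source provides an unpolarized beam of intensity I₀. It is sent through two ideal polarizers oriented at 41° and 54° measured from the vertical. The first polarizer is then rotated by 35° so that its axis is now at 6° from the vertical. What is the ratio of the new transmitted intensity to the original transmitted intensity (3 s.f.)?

Before rotation:
Unpolarized light through the first polarizer → I₁ = ½ I₀, now polarized at 41°.
I₂ = I₁ cos²(54° − 41°) = 0.5 I₀ · cos²(13°) = 0.4747 I₀.
After rotation:
Unpolarized light through the first polarizer → I₁ = ½ I₀, now polarized at 6°.
I₂ = I₁ cos²(54° − 6°) = 0.5 I₀ · cos²(48°) = 0.2239 I₀.
Ratio = 0.2239 / 0.4747 = 0.4716.

I_new/I_old ≈ 0.472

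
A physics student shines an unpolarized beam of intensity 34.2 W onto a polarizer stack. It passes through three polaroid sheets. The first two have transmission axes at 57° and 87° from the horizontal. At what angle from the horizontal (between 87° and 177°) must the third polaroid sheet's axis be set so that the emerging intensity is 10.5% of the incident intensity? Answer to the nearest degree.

θ ≈ 145°

Unpolarized light through the first polarizer → I₁ = ½ I₀, now polarized at 57°.
I₂ = I₁ cos²(87° − 57°) = 0.5 I₀ · cos²(30°) = 0.375 I₀.
Need I₃/I₀ = 0.105, so cos²(θ − 87°) = 0.105 / 0.375 = 0.28.
θ − 87° = arccos(√0.28) = 58.1°, giving θ ≈ 87 + 58.1 = 145.1°.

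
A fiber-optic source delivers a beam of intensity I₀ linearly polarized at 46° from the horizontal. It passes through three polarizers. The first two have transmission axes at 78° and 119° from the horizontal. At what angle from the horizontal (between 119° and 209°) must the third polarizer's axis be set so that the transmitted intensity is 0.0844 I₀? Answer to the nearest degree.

θ ≈ 182°

I₁ = I₀ cos²(78° − 46°) = I₀ cos²(32°) = 0.7192 I₀.
I₂ = I₁ cos²(119° − 78°) = 0.7192 I₀ · cos²(41°) = 0.4096 I₀.
Need I₃/I₀ = 0.0844, so cos²(θ − 119°) = 0.0844 / 0.4096 = 0.206.
θ − 119° = arccos(√0.206) = 63.0°, giving θ ≈ 119 + 63.0 = 182.0°.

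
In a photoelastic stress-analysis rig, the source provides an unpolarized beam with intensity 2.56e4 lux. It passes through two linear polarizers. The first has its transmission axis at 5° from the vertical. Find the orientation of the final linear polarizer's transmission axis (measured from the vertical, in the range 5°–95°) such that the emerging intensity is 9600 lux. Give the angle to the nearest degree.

Unpolarized light through the first polarizer → I₁ = ½ I₀, now polarized at 5°.
Target fraction: 9600 / 2.56e4 lux = 0.375 of I₀.
Need I₂/I₀ = 0.375, so cos²(θ − 5°) = 0.375 / 0.5 = 0.75.
θ − 5° = arccos(√0.75) = 30.0°, giving θ ≈ 5 + 30.0 = 35.0°.

θ ≈ 35°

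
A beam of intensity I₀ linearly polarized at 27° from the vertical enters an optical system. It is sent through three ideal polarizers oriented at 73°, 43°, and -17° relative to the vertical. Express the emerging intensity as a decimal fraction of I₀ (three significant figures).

I₁ = I₀ cos²(73° − 27°) = I₀ cos²(46°) = 0.4826 I₀.
I₂ = I₁ cos²(43° − 73°) = 0.4826 I₀ · cos²(30°) = 0.3619 I₀.
I₃ = I₂ cos²(-17° − 43°) = 0.3619 I₀ · cos²(60°) = 0.09048 I₀.
Transmitted fraction = 0.09048.

≈ 0.0905 I₀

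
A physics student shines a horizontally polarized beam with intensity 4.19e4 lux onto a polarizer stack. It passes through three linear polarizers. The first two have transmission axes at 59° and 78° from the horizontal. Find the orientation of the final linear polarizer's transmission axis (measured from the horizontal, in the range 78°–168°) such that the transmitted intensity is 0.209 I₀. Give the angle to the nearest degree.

θ ≈ 98°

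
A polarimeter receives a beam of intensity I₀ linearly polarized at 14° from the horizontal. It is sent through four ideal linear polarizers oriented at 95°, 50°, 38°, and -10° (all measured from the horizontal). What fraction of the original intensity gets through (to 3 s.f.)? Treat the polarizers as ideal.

≈ 0.00524 I₀

I₁ = I₀ cos²(95° − 14°) = I₀ cos²(81°) = 0.02447 I₀.
I₂ = I₁ cos²(50° − 95°) = 0.02447 I₀ · cos²(45°) = 0.01224 I₀.
I₃ = I₂ cos²(38° − 50°) = 0.01224 I₀ · cos²(12°) = 0.01171 I₀.
I₄ = I₃ cos²(-10° − 38°) = 0.01171 I₀ · cos²(48°) = 0.005242 I₀.
Transmitted fraction = 0.005242.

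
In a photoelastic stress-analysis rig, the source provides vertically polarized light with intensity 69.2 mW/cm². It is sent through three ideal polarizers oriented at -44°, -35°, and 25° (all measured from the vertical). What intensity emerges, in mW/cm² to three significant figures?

I ≈ 8.73 mW/cm²

By Malus's law, I₁ = 69.2 mW/cm² · cos²(44°) = 35.81 mW/cm².
I₂ = I₁ · cos²(9°) = 35.81 · 0.9755 = 34.93 mW/cm².
I₃ = I₂ · cos²(60°) = 34.93 · 0.25 = 8.733 mW/cm².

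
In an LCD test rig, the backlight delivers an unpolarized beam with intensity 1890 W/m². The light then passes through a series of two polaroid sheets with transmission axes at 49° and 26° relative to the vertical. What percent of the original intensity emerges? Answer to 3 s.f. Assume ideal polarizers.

Unpolarized light through the first polarizer → I₁ = 1890 W/m²/2 = 945 W/m², polarized at 49°.
I₂ = I₁ · cos²(23°) = 945 · 0.8473 = 800.7 W/m².
That is 42.37% of the incident intensity.

≈ 42.4%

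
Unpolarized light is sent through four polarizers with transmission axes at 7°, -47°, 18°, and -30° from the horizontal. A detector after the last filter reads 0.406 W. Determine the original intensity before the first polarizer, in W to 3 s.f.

Unpolarized light through the first polarizer → I₁ = ½ I₀, now polarized at 7°.
I₂ = I₁ cos²(-47° − 7°) = 0.5 I₀ · cos²(54°) = 0.1727 I₀.
I₃ = I₂ cos²(18° + 47°) = 0.1727 I₀ · cos²(65°) = 0.03085 I₀.
I₄ = I₃ cos²(-30° − 18°) = 0.03085 I₀ · cos²(48°) = 0.01381 I₀.
So 0.406 W = 0.01381 I₀, giving I₀ = 0.406/0.01381 = 29.39 W.

I₀ ≈ 29.4 W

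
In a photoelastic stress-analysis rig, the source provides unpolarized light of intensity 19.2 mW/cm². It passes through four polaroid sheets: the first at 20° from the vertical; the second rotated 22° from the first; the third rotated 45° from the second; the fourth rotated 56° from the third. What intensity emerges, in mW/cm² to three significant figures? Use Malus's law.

I ≈ 1.29 mW/cm²

Unpolarized light through the first polarizer → I₁ = 19.2 mW/cm²/2 = 9.6 mW/cm², polarized at 20°.
I₂ = I₁ · cos²(22°) = 9.6 · 0.8597 = 8.253 mW/cm².
I₃ = I₂ · cos²(45°) = 8.253 · 0.5 = 4.126 mW/cm².
I₄ = I₃ · cos²(56°) = 4.126 · 0.3127 = 1.29 mW/cm².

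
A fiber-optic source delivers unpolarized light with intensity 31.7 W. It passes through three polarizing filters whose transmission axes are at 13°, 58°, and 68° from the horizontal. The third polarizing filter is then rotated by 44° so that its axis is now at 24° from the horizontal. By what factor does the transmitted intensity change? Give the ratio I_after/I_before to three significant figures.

Before rotation:
Unpolarized light through the first polarizer → I₁ = ½ I₀, now polarized at 13°.
I₂ = I₁ cos²(58° − 13°) = 0.5 I₀ · cos²(45°) = 0.25 I₀.
I₃ = I₂ cos²(68° − 58°) = 0.25 I₀ · cos²(10°) = 0.2425 I₀.
After rotation:
Unpolarized light through the first polarizer → I₁ = ½ I₀, now polarized at 13°.
I₂ = I₁ cos²(58° − 13°) = 0.5 I₀ · cos²(45°) = 0.25 I₀.
I₃ = I₂ cos²(24° − 58°) = 0.25 I₀ · cos²(34°) = 0.1718 I₀.
Ratio = 0.1718 / 0.2425 = 0.7087.

I_new/I_old ≈ 0.709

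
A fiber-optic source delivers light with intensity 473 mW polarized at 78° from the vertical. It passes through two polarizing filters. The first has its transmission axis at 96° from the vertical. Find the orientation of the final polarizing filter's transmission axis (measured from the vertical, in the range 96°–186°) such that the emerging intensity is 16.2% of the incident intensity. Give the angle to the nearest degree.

By Malus's law, I₁ = I₀ cos²(96° − 78°) = I₀ cos²(18°) = 0.9045 I₀.
Need I₂/I₀ = 0.162, so cos²(θ − 96°) = 0.162 / 0.9045 = 0.1791.
θ − 96° = arccos(√0.1791) = 65.0°, giving θ ≈ 96 + 65.0 = 161.0°.

θ ≈ 161°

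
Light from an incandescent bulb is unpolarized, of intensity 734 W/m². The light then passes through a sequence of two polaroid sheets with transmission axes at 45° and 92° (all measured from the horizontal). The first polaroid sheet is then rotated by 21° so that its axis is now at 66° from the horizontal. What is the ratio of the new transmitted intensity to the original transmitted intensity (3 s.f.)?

I_new/I_old ≈ 1.74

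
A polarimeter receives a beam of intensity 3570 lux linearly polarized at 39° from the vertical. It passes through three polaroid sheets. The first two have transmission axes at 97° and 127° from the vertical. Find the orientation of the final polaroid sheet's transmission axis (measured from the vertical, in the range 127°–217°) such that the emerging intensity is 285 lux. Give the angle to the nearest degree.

θ ≈ 179°

I₁ = I₀ cos²(97° − 39°) = I₀ cos²(58°) = 0.2808 I₀.
I₂ = I₁ cos²(127° − 97°) = 0.2808 I₀ · cos²(30°) = 0.2106 I₀.
Target fraction: 285 / 3570 lux = 0.07983 of I₀.
Need I₃/I₀ = 0.07983, so cos²(θ − 127°) = 0.07983 / 0.2106 = 0.379.
θ − 127° = arccos(√0.379) = 52.0°, giving θ ≈ 127 + 52.0 = 179.0°.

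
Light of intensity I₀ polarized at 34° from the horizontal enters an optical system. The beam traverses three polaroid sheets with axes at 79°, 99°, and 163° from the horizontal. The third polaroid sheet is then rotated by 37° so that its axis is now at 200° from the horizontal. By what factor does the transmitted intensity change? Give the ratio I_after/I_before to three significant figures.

I_new/I_old ≈ 0.189

Before rotation:
I₁ = I₀ cos²(79° − 34°) = I₀ cos²(45°) = 0.5 I₀.
I₂ = I₁ cos²(99° − 79°) = 0.5 I₀ · cos²(20°) = 0.4415 I₀.
I₃ = I₂ cos²(163° − 99°) = 0.4415 I₀ · cos²(64°) = 0.08484 I₀.
After rotation:
I₁ = I₀ cos²(79° − 34°) = I₀ cos²(45°) = 0.5 I₀.
I₂ = I₁ cos²(99° − 79°) = 0.5 I₀ · cos²(20°) = 0.4415 I₀.
Angle between axes 2 and 3: 79°. I₃ = 0.4415 I₀ · cos²(79°) = 0.01607 I₀.
Ratio = 0.01607 / 0.08484 = 0.1895.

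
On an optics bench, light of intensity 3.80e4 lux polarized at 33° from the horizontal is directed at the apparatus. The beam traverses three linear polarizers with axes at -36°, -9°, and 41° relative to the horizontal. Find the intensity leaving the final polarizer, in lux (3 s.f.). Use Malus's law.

I ≈ 1600 lux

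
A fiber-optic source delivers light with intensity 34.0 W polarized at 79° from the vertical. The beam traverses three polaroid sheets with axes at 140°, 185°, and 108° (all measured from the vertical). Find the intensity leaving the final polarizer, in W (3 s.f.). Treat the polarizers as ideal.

I ≈ 0.202 W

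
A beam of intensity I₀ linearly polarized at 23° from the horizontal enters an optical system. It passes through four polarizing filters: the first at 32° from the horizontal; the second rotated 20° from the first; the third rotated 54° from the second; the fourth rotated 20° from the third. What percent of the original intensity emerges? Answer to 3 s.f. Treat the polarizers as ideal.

I₁ = I₀ cos²(32° − 23°) = I₀ cos²(9°) = 0.9755 I₀.
I₂ = I₁ cos²(20°) = 0.9755 · 0.883 I₀ = 0.8614 I₀.
I₃ = I₂ cos²(54°) = 0.8614 · 0.3455 I₀ = 0.2976 I₀.
I₄ = I₃ cos²(20°) = 0.2976 · 0.883 I₀ = 0.2628 I₀.
That is 26.28% of the incident intensity.

≈ 26.3%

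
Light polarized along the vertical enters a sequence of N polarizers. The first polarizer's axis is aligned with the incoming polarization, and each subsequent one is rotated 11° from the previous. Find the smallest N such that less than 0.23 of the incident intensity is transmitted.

First polarizer is aligned with the polarization: full transmission.
Each further stage multiplies by cos²(11°) = 0.9636.
After N polarizers: T = 0.9636^(N−1). Require T < 0.23 ⇒ N−1 > ln(0.23)/ln(0.9636) = 39.63, so N−1 ≥ 40 and N = 41.
Check: N=41 gives T = 0.2268 < 0.23; N=40 gives T = 0.2354.

N = 41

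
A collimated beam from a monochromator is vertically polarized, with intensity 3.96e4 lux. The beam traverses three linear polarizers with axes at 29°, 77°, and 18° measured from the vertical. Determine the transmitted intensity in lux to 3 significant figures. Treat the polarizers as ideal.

I ≈ 3600 lux

I₁ = 3.96e4 lux · cos²(29°) = 3.029e+04 lux.
I₂ = I₁ · cos²(48°) = 3.029e+04 · 0.4477 = 1.356e+04 lux.
I₃ = I₂ · cos²(59°) = 1.356e+04 · 0.2653 = 3598 lux.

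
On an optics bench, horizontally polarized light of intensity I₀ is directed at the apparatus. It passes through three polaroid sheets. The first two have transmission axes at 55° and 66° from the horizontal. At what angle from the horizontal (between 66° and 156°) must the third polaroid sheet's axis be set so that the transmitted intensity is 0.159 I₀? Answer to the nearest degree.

θ ≈ 111°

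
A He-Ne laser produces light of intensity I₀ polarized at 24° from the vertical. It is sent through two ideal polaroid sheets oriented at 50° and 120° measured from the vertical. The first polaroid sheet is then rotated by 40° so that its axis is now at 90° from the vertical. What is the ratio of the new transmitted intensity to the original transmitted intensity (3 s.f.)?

I_new/I_old ≈ 1.31

Before rotation:
By Malus's law, I₁ = I₀ cos²(50° − 24°) = I₀ cos²(26°) = 0.8078 I₀.
I₂ = I₁ cos²(120° − 50°) = 0.8078 I₀ · cos²(70°) = 0.0945 I₀.
After rotation:
I₁ = I₀ cos²(90° − 24°) = I₀ cos²(66°) = 0.1654 I₀.
I₂ = I₁ cos²(120° − 90°) = 0.1654 I₀ · cos²(30°) = 0.1241 I₀.
Ratio = 0.1241 / 0.0945 = 1.313.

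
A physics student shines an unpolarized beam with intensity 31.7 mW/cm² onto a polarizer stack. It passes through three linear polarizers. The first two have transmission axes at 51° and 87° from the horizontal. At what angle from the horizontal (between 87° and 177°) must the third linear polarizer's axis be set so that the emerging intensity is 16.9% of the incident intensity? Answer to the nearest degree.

θ ≈ 131°

Unpolarized light through the first polarizer → I₁ = ½ I₀, now polarized at 51°.
I₂ = I₁ cos²(87° − 51°) = 0.5 I₀ · cos²(36°) = 0.3273 I₀.
Need I₃/I₀ = 0.169, so cos²(θ − 87°) = 0.169 / 0.3273 = 0.5164.
θ − 87° = arccos(√0.5164) = 44.1°, giving θ ≈ 87 + 44.1 = 131.1°.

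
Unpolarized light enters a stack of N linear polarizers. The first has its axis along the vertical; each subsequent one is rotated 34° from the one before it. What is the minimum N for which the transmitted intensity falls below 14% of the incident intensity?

First polarizer halves the unpolarized light: factor 1/2.
Each further stage multiplies by cos²(34°) = 0.6873.
After N polarizers: T = 0.5·0.6873^(N−1). Require T < 0.14 ⇒ N−1 > ln(0.14/0.5)/ln(0.6873) = 3.39, so N−1 ≥ 4 and N = 5.
Check: N=5 gives T = 0.1116 < 0.14; N=4 gives T = 0.1623.

N = 5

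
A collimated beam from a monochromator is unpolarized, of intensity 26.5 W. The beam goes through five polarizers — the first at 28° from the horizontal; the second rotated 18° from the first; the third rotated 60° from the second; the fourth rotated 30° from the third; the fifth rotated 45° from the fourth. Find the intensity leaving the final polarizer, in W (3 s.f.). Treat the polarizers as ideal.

I ≈ 1.12 W

Unpolarized light through the first polarizer → I₁ = 26.5 W/2 = 13.25 W, polarized at 28°.
I₂ = I₁ · cos²(18°) = 13.25 · 0.9045 = 11.98 W.
I₃ = I₂ · cos²(60°) = 11.98 · 0.25 = 2.996 W.
I₄ = I₃ · cos²(30°) = 2.996 · 0.75 = 2.247 W.
I₅ = I₄ · cos²(45°) = 2.247 · 0.5 = 1.124 W.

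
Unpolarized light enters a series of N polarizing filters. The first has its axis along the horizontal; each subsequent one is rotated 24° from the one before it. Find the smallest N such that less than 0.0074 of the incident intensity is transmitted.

N = 25

First polarizer halves the unpolarized light: factor 1/2.
Each further stage multiplies by cos²(24°) = 0.8346.
After N polarizers: T = 0.5·0.8346^(N−1). Require T < 0.0074 ⇒ N−1 > ln(0.0074/0.5)/ln(0.8346) = 23.30, so N−1 ≥ 24 and N = 25.
Check: N=25 gives T = 0.006517 < 0.0074; N=24 gives T = 0.007808.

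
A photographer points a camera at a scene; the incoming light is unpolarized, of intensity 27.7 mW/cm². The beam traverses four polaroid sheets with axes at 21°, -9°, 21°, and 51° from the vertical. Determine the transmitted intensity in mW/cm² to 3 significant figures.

I ≈ 5.84 mW/cm²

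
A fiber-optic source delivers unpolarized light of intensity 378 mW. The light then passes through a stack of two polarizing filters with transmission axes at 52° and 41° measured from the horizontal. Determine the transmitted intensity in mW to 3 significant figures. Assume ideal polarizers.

I ≈ 182 mW

Unpolarized light through the first polarizer → I₁ = 378 mW/2 = 189 mW, polarized at 52°.
I₂ = I₁ · cos²(11°) = 189 · 0.9636 = 182.1 mW.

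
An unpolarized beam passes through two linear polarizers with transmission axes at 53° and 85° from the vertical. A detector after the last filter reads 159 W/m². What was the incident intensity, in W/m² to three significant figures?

Unpolarized light through the first polarizer → I₁ = ½ I₀, now polarized at 53°.
I₂ = I₁ cos²(85° − 53°) = 0.5 I₀ · cos²(32°) = 0.3596 I₀.
So 159 W/m² = 0.3596 I₀, giving I₀ = 159/0.3596 = 442.2 W/m².

I₀ ≈ 442 W/m²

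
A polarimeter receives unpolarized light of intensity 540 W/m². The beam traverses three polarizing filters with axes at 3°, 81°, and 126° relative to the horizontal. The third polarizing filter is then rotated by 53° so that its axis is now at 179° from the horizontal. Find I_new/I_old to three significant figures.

I_new/I_old ≈ 0.0387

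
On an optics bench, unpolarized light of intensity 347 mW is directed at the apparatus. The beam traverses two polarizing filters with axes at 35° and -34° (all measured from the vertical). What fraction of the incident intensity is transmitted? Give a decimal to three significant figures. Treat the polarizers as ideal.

Unpolarized light through the first polarizer → I₁ = 347 mW/2 = 173.5 mW, polarized at 35°.
I₂ = I₁ · cos²(69°) = 173.5 · 0.1284 = 22.28 mW.
Transmitted fraction = 0.06421.

I/I₀ ≈ 0.0642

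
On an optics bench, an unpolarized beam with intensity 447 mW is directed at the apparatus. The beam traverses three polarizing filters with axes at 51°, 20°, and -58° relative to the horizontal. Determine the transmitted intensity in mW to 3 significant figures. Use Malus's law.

I ≈ 7.10 mW

Unpolarized light through the first polarizer → I₁ = 447 mW/2 = 223.5 mW, polarized at 51°.
I₂ = I₁ · cos²(31°) = 223.5 · 0.7347 = 164.2 mW.
I₃ = I₂ · cos²(78°) = 164.2 · 0.04323 = 7.098 mW.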